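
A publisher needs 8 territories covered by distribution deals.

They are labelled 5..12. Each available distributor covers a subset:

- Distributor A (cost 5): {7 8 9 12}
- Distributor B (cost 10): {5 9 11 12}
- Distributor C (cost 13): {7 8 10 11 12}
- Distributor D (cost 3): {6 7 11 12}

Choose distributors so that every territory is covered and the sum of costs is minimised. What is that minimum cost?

26

B, C, D together cover every territory (B ∪ C ∪ D = {5, 6, 7, 8, 9, 10, 11, 12}); total cost 10 + 13 + 3 = 26.
The greedy pick D, A, B, C costs 31; no covering selection beats 26.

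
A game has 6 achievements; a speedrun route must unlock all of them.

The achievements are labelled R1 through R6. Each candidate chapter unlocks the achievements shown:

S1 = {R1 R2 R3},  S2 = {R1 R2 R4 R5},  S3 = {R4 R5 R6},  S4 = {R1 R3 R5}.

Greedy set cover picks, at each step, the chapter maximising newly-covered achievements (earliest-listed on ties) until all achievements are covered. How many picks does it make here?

Greedy: pick S2 (covers 4 new) → pick S1 (covers 1 new) → pick S3 (covers 1 new). Total picks: 3.
(The true minimum cover uses only 2 chapters, so greedy is not optimal here.)

3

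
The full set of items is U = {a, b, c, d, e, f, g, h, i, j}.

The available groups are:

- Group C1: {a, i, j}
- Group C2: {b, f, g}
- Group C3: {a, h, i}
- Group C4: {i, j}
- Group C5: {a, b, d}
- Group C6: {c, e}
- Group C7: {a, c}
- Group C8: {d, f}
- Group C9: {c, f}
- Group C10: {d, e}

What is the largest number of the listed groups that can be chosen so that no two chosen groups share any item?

4

C2, C4, C7, C10 are pairwise disjoint (C2={b,f,g}; C4={i,j}; C7={a,c}; C10={d,e}).
Every remaining group overlaps one of these, and no 5 of the listed groups are pairwise disjoint, so 4 is the maximum.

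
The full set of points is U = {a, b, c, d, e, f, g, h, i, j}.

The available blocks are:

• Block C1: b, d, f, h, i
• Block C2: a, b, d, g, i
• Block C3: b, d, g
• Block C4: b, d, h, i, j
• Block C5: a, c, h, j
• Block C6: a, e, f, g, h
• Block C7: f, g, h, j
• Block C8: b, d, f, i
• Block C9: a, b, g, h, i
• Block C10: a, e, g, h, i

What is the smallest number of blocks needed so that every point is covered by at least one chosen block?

C5 and C8 and C10 together: C5 ∪ C8 ∪ C10 = {a, b, c, d, e, f, g, h, i, j} — every point is covered.
Only C5 contains c, so C5 is forced; the remaining 6 points need at least 2 more blocks (each remaining block adds at most 4) — so at least 3 blocks are needed, and 3 is optimal.

3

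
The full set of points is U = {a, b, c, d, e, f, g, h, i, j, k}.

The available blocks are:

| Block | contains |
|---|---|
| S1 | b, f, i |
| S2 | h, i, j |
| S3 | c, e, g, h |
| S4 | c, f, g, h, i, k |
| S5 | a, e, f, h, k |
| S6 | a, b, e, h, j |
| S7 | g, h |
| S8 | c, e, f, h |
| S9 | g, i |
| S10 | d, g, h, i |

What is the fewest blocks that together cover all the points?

S4 and S6 and S10 together: S4 ∪ S6 ∪ S10 = {a, b, c, d, e, f, g, h, i, j, k} — every point is covered.
Only S10 contains d, so S10 is forced; the remaining 7 points need at least 2 more blocks (each remaining block adds at most 4) — so at least 3 blocks are needed, and 3 is optimal.

3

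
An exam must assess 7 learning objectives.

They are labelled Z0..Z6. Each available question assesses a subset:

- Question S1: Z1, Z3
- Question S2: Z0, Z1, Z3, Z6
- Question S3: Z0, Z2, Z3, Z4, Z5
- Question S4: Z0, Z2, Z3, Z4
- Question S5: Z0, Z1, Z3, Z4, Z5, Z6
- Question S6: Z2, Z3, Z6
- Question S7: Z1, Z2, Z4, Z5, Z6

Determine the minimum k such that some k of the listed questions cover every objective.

S2 and S3 together: S2 ∪ S3 = {Z0, Z1, Z2, Z3, Z4, Z5, Z6} — every objective is covered.
No single question has all 7 objectives (the largest, S5, has 6), so 2 is optimal.

2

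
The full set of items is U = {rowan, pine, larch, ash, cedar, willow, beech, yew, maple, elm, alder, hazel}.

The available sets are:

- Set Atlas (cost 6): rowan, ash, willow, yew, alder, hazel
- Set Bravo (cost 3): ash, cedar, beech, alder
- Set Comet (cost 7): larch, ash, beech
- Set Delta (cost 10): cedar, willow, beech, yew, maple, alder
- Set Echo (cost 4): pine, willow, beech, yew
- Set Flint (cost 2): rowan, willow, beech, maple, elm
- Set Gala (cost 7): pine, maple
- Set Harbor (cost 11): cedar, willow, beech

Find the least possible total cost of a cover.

Atlas, Bravo, Comet, Echo, Flint together cover every item (Atlas ∪ Bravo ∪ Comet ∪ Echo ∪ Flint = {rowan, pine, larch, ash, cedar, willow, beech, yew, maple, elm, alder, hazel}); total cost 6 + 3 + 7 + 4 + 2 = 22.
No covering selection has total cost below 22.

22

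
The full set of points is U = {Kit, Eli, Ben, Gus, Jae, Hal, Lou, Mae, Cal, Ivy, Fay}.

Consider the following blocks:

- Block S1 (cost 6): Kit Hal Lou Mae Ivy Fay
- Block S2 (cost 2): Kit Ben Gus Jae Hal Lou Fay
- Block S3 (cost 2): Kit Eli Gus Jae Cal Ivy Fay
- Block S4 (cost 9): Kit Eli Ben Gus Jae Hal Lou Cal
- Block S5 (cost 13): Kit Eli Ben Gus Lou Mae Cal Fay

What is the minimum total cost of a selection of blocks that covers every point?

S1, S2, S3 together cover every point (S1 ∪ S2 ∪ S3 = {Kit, Eli, Ben, Gus, Jae, Hal, Lou, Mae, Cal, Ivy, Fay}); total cost 6 + 2 + 2 = 10.
No covering selection has total cost below 10.

10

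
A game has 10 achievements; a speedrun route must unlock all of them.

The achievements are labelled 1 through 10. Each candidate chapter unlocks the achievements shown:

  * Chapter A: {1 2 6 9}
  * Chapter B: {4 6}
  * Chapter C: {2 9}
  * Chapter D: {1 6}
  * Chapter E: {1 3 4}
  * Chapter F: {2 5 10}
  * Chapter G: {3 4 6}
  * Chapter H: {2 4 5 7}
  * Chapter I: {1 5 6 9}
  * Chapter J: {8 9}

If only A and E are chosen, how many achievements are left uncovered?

Union of A, E = {1, 2, 3, 4, 6, 9}.
Not covered: 5, 7, 8, 10 — 4 achievements.

4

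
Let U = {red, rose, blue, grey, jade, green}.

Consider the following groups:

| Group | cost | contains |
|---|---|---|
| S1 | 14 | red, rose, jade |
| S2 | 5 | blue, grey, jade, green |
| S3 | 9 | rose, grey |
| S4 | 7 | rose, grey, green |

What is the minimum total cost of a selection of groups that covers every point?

S1, S2 together cover every point (S1 ∪ S2 = {red, rose, blue, grey, jade, green}); total cost 14 + 5 = 19.
No covering selection has total cost below 19.

19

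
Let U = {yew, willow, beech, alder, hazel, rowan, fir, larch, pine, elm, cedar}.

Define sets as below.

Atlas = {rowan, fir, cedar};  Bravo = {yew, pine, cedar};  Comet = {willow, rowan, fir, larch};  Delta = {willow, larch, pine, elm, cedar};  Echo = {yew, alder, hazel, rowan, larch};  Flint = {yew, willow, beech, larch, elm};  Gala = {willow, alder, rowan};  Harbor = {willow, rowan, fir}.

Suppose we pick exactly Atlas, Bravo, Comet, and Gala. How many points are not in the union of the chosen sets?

Union of Atlas, Bravo, Comet, Gala = {yew, willow, alder, rowan, fir, larch, pine, cedar}.
Not covered: beech, hazel, elm — 3 points.

3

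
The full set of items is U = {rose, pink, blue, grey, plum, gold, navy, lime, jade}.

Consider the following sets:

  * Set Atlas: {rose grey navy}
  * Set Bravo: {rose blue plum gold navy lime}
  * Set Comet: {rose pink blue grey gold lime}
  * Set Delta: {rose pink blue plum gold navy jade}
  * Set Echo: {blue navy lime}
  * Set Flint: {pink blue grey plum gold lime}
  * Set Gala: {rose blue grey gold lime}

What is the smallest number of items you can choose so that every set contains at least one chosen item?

2

The 2 items {blue, navy} hit every set.
No single item lies in every set, so at least 2 are needed and 2 is optimal.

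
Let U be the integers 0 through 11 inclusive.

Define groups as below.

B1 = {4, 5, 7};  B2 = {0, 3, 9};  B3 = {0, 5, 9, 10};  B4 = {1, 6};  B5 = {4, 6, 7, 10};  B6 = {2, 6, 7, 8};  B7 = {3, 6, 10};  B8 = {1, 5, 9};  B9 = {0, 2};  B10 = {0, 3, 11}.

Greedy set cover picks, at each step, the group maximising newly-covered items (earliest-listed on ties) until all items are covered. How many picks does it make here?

Greedy: pick B3 (covers 4 new) → pick B6 (covers 4 new) → pick B10 (covers 2 new) → pick B1 (covers 1 new) → pick B4 (covers 1 new). Total picks: 5.
(The true minimum cover uses only 4 groups, so greedy is not optimal here.)

5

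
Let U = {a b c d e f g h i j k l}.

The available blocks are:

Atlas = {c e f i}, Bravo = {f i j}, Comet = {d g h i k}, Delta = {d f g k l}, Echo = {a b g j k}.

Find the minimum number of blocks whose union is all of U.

Atlas, Comet, Delta, and Echo cover everything between them: the union {a, b, c, d, e, f, g, h, i, j, k, l} is all of U.
Only Comet contains h, so Comet is forced; the remaining 7 items need at least 3 more blocks (each remaining block adds at most 3) — so at least 4 blocks are needed, and 4 is optimal.

4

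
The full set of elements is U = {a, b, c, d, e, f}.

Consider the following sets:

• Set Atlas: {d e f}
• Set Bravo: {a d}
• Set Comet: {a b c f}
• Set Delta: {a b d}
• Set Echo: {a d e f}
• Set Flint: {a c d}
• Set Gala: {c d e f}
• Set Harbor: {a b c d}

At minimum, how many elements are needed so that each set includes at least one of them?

2

The 2 elements {a, d} hit every set.
No single element lies in every set, so at least 2 are needed and 2 is optimal.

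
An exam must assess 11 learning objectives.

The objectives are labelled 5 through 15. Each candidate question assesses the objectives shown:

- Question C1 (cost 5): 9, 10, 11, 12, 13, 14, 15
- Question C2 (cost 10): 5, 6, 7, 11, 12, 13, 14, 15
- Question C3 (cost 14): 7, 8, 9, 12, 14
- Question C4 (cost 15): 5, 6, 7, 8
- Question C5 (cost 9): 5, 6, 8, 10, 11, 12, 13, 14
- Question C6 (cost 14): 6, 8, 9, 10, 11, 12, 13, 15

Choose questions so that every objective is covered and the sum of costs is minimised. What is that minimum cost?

C1, C4 together cover every objective (C1 ∪ C4 = {5, 6, 7, 8, 9, 10, 11, 12, 13, 14, 15}); total cost 5 + 15 = 20.
The greedy pick C1, C5, C2 costs 24; no covering selection beats 20.

20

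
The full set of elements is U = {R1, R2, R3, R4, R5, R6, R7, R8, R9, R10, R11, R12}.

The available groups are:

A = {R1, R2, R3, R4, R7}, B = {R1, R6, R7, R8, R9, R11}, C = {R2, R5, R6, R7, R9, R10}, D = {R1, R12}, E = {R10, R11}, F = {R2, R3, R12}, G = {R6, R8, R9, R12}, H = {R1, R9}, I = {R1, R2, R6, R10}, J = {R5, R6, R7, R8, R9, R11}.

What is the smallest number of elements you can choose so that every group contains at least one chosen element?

4

T = {R1, R9, R10, R12} meets every group (each contains at least one member of T), and |T| = 4.
No choice of 3 elements meets every group, so 4 is the minimum.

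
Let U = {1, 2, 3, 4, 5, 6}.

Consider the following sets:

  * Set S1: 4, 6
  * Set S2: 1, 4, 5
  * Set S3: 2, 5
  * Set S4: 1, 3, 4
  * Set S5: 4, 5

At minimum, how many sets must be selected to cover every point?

3

S1, S3, and S4 cover everything between them: the union {1, 2, 3, 4, 5, 6} is all of U.
Only S3 contains 2, so S3 is forced; the remaining 4 points need at least 2 more sets (each remaining set adds at most 3) — so at least 3 sets are needed, and 3 is optimal.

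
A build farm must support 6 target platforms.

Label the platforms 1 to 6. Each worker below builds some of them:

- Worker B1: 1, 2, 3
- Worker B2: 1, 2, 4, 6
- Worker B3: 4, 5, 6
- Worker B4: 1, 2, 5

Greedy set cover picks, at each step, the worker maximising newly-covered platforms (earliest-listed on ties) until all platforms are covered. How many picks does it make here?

Greedy: pick B2 (covers 4 new) → pick B1 (covers 1 new) → pick B3 (covers 1 new). Total picks: 3.
(The true minimum cover uses only 2 workers, so greedy is not optimal here.)

3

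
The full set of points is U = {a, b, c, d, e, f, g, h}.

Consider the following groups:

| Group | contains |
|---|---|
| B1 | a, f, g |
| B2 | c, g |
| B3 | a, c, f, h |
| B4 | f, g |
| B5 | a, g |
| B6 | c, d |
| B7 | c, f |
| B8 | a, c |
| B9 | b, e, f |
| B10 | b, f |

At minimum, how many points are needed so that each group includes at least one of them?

3

Take T = {c, f, g}. Each listed group contains at least one of these, so T is a hitting set of size 3.
The groups B5, B6, B10 are pairwise disjoint, so any hitting set needs a separate point for each — at least 3. Hence 3 is optimal.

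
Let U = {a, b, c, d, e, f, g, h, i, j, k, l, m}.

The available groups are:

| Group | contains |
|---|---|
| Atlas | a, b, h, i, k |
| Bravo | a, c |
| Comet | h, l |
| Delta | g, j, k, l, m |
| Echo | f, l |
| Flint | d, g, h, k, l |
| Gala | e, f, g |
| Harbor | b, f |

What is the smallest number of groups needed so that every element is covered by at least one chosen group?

Atlas and Bravo and Delta and Flint and Gala together: Atlas ∪ Bravo ∪ Delta ∪ Flint ∪ Gala = {a, b, c, d, e, f, g, h, i, j, k, l, m} — every element is covered.
No 4 of the 8 groups cover everything (all 70 combinations miss at least one element), so 5 is optimal.

5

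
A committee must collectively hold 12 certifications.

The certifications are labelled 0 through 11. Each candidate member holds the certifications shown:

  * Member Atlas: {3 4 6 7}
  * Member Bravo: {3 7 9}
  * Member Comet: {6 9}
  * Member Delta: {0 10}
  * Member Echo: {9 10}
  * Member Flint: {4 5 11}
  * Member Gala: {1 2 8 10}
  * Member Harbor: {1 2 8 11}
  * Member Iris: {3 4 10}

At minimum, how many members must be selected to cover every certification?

5

Atlas and Comet and Delta and Flint and Gala together: Atlas ∪ Comet ∪ Delta ∪ Flint ∪ Gala = {0, 1, 2, 3, 4, 5, 6, 7, 8, 9, 10, 11} — every certification is covered.
No 4 of the 9 members cover everything (all 126 combinations miss at least one certification), so 5 is optimal.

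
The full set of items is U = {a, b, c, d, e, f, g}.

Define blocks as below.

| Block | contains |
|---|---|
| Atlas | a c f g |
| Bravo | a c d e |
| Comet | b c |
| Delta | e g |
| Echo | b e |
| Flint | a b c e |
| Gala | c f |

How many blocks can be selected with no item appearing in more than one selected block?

2

Atlas, Echo are pairwise disjoint (Atlas={a,c,f,g}; Echo={b,e}).
Every remaining block overlaps one of these, and no 3 of the listed blocks are pairwise disjoint, so 2 is the maximum.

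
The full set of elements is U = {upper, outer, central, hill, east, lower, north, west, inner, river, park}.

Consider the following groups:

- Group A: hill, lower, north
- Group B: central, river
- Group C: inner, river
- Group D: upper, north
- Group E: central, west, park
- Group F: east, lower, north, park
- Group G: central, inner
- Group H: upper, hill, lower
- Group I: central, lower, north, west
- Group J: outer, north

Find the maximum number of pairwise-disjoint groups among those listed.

4

C, E, H, J are pairwise disjoint (C={inner,river}; E={central,west,park}; H={upper,hill,lower}; J={outer,north}).
Every remaining group overlaps one of these, and no 5 of the listed groups are pairwise disjoint, so 4 is the maximum.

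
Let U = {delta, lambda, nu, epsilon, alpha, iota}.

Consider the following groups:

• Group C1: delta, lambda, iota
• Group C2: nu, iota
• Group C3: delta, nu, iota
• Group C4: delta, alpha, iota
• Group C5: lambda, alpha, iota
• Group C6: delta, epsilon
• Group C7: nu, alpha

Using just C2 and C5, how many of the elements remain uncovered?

2

Union of C2, C5 = {lambda, nu, alpha, iota}.
Not covered: delta, epsilon — 2 elements.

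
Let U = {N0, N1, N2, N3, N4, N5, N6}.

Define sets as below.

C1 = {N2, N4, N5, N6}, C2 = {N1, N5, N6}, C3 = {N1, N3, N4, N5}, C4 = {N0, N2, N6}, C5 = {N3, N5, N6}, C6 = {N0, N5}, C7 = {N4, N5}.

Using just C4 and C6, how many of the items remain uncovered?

3

Union of C4, C6 = {N0, N2, N5, N6}.
Not covered: N1, N3, N4 — 3 items.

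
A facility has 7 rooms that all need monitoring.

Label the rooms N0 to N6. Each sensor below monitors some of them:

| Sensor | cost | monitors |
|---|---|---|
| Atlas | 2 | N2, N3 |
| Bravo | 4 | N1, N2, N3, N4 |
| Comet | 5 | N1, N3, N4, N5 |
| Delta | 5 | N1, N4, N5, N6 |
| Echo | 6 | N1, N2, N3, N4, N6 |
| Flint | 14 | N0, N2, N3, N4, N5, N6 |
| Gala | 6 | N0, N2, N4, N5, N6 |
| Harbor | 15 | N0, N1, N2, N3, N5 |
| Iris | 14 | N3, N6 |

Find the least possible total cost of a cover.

10

Bravo, Gala together cover every room (Bravo ∪ Gala = {N0, N1, N2, N3, N4, N5, N6}); total cost 4 + 6 = 10.
The greedy pick Atlas, Delta, Gala costs 13; no covering selection beats 10.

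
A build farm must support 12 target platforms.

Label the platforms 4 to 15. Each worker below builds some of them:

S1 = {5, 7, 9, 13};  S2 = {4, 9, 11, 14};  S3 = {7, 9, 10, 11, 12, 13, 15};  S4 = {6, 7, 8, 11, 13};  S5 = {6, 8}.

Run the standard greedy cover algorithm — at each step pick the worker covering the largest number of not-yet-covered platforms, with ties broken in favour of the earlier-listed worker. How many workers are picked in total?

Greedy: pick S3 (covers 7 new) → pick S2 (covers 2 new) → pick S4 (covers 2 new) → pick S1 (covers 1 new). Total picks: 4.

4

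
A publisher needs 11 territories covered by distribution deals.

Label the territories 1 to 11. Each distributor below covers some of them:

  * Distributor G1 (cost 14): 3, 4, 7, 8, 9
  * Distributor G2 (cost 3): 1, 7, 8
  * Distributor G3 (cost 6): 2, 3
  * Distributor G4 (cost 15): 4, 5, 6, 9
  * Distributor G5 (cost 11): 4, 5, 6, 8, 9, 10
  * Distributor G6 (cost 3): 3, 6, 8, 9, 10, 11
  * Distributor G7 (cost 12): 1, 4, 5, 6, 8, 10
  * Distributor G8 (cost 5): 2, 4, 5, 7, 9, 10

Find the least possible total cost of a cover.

11

G2, G6, G8 together cover every territory (G2 ∪ G6 ∪ G8 = {1, 2, 3, 4, 5, 6, 7, 8, 9, 10, 11}); total cost 3 + 3 + 5 = 11.
No covering selection has total cost below 11.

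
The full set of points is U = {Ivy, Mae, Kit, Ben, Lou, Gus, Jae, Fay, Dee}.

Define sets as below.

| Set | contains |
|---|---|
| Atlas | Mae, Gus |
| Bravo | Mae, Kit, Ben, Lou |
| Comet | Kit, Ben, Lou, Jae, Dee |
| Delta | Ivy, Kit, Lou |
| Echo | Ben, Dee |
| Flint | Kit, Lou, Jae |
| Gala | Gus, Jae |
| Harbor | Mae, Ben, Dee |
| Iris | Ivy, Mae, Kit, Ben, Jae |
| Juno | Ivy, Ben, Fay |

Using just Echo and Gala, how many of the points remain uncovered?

Union of Echo, Gala = {Ben, Gus, Jae, Dee}.
Not covered: Ivy, Mae, Kit, Lou, Fay — 5 points.

5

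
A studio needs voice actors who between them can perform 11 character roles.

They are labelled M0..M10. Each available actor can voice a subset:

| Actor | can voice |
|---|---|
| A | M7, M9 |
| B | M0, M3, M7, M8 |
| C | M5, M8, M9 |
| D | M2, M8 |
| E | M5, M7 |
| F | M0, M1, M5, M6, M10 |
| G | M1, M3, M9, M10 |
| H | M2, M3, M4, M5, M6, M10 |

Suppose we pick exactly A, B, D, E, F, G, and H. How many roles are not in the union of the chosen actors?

Union of A, B, D, E, F, G, H = {M0, M1, M2, M3, M4, M5, M6, M7, M8, M9, M10} — that's every role, so 0 are uncovered.

0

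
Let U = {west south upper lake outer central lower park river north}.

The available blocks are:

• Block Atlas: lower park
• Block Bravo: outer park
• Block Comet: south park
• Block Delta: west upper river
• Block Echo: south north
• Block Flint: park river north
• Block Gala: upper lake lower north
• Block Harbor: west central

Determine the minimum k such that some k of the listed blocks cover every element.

5

Take {Bravo, Delta, Echo, Gala, Harbor}. Their union is {west, south, upper, lake, outer, central, lower, park, river, north}, which is all 10 elements.
No 4 of the 8 blocks cover everything (all 70 combinations miss at least one element), so 5 is optimal.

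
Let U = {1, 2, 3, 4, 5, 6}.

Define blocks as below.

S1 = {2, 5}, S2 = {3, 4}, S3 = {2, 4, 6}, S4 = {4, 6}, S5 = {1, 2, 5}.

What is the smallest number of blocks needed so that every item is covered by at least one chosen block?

3

S2, S3, and S5 cover everything between them: the union {1, 2, 3, 4, 5, 6} is all of U.
Only S5 contains 1, so S5 is forced; the remaining 3 items need at least 2 more blocks (each remaining block adds at most 2) — so at least 3 blocks are needed, and 3 is optimal.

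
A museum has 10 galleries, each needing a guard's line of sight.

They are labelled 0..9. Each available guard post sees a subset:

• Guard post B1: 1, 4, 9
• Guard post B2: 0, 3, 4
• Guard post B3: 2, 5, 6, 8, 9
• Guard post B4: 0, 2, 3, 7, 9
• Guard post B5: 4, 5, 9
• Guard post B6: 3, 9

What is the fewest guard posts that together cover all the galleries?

B1 and B3 and B4 together: B1 ∪ B3 ∪ B4 = {0, 1, 2, 3, 4, 5, 6, 7, 8, 9} — every gallery is covered.
Only B1 contains 1, so B1 is forced; the remaining 7 galleries need at least 2 more guard posts (each remaining guard post adds at most 4) — so at least 3 guard posts are needed, and 3 is optimal.

3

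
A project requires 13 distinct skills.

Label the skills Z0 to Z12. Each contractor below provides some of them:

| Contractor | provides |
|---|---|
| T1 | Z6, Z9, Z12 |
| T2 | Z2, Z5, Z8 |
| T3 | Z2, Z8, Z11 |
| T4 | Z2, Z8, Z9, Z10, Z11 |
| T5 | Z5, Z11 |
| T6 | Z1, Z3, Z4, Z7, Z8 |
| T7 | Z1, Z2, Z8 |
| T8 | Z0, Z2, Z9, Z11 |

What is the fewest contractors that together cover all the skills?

T1 and T4 and T5 and T6 and T8 together: T1 ∪ T4 ∪ T5 ∪ T6 ∪ T8 = {Z0, Z1, Z2, Z3, Z4, Z5, Z6, Z7, Z8, Z9, Z10, Z11, Z12} — every skill is covered.
No 4 of the 8 contractors cover everything (all 70 combinations miss at least one skill), so 5 is optimal.

5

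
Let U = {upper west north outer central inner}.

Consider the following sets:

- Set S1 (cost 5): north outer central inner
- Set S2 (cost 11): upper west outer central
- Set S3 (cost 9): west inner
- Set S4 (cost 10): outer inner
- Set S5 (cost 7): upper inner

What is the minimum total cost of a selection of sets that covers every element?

S1, S2 together cover every element (S1 ∪ S2 = {upper, west, north, outer, central, inner}); total cost 5 + 11 = 16.
No covering selection has total cost below 16.

16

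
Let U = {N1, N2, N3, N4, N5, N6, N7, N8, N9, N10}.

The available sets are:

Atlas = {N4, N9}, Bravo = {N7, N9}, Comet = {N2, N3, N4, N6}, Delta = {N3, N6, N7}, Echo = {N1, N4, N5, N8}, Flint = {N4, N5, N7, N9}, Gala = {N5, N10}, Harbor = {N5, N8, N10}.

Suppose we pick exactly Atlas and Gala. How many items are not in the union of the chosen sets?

6

Union of Atlas, Gala = {N4, N5, N9, N10}.
Not covered: N1, N2, N3, N6, N7, N8 — 6 items.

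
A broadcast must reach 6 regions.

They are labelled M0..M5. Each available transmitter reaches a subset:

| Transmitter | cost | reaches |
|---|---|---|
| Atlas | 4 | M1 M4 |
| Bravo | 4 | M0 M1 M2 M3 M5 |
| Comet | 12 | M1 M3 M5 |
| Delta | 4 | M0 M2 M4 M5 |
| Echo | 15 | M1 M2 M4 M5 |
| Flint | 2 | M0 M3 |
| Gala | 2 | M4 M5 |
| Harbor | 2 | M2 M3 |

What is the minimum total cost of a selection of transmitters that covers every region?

6

Bravo, Gala together cover every region (Bravo ∪ Gala = {M0, M1, M2, M3, M4, M5}); total cost 4 + 2 = 6.
No covering selection has total cost below 6.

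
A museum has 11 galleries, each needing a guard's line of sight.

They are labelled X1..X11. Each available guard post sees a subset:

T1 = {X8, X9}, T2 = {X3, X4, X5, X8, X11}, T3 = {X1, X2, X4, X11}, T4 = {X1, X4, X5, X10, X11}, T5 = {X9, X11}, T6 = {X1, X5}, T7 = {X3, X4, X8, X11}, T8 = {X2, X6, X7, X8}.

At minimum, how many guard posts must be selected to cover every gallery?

Take {T1, T2, T4, T8}. Their union is {X1, X2, X3, X4, X5, X6, X7, X8, X9, X10, X11}, which is all 11 galleries.
No 3 of the 8 guard posts cover everything (all 56 combinations miss at least one gallery), so 4 is optimal.

4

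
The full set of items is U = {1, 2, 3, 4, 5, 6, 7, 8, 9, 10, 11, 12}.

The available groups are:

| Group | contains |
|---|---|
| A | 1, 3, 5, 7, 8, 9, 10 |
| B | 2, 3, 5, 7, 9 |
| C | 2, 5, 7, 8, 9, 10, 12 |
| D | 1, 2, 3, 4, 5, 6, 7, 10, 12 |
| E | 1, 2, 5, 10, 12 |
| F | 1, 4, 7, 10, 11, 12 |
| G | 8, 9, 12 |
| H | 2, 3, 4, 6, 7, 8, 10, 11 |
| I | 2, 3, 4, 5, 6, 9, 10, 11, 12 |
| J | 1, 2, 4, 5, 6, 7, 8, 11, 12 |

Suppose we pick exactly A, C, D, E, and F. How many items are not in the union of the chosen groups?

Union of A, C, D, E, F = {1, 2, 3, 4, 5, 6, 7, 8, 9, 10, 11, 12} — that's every item, so 0 are uncovered.

0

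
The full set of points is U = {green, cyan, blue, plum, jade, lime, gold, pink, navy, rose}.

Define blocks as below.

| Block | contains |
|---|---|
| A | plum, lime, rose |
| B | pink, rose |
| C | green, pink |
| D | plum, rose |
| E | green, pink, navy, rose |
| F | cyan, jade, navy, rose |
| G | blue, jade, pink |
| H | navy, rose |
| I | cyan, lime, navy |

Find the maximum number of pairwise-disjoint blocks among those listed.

3

D, G, I are pairwise disjoint (D={plum,rose}; G={blue,jade,pink}; I={cyan,lime,navy}).
Every remaining block overlaps one of these, and no 4 of the listed blocks are pairwise disjoint, so 3 is the maximum.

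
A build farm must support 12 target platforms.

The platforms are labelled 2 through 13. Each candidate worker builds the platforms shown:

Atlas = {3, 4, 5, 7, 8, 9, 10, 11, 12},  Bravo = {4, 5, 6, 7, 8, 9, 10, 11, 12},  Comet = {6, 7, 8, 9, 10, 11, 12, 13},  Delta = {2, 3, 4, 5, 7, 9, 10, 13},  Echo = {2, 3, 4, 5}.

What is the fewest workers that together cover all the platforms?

2

Take {Bravo, Delta}. Their union is {2, 3, 4, 5, 6, 7, 8, 9, 10, 11, 12, 13}, which is all 12 platforms.
No single worker has all 12 platforms (the largest, Atlas, has 9), so 2 is optimal.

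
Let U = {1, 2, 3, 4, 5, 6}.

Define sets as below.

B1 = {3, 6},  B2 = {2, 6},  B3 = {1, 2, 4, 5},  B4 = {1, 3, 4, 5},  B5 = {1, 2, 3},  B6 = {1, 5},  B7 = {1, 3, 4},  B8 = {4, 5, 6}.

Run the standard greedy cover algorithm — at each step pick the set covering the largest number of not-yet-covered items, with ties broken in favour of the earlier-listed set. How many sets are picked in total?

Greedy: pick B3 (covers 4 new) → pick B1 (covers 2 new). Total picks: 2.

2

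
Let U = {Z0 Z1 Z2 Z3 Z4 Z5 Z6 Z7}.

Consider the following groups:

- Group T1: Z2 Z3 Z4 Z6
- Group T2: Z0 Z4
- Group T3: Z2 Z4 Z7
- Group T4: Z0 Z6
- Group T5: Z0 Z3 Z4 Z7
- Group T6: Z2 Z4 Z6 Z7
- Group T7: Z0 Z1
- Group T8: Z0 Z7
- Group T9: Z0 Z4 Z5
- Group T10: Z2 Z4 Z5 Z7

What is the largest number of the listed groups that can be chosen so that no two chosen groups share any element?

T3, T4 are pairwise disjoint (T3={Z2,Z4,Z7}; T4={Z0,Z6}).
Every remaining group overlaps one of these, and no 3 of the listed groups are pairwise disjoint, so 2 is the maximum.

2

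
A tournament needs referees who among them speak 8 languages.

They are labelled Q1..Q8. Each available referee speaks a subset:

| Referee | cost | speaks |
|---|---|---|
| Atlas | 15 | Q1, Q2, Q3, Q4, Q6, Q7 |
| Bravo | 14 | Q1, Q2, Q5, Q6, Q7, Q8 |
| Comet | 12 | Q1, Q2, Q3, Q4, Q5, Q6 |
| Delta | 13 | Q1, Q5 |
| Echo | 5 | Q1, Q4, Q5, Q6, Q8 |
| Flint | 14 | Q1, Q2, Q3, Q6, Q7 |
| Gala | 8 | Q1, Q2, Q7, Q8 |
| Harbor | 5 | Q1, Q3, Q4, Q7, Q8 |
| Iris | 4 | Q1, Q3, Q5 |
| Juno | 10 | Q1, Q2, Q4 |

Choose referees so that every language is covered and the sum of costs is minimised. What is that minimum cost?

Echo, Gala, Iris together cover every language (Echo ∪ Gala ∪ Iris = {Q1, Q2, Q3, Q4, Q5, Q6, Q7, Q8}); total cost 5 + 8 + 4 = 17.
The greedy pick Echo, Harbor, Gala costs 18; no covering selection beats 17.

17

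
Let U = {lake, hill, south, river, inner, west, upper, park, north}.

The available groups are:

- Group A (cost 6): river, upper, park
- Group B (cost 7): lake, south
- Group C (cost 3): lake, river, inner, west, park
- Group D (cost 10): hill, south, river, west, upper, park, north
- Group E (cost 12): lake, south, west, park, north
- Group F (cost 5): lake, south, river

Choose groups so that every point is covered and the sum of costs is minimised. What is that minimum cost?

13

C, D together cover every point (C ∪ D = {lake, hill, south, river, inner, west, upper, park, north}); total cost 3 + 10 = 13.
No covering selection has total cost below 13.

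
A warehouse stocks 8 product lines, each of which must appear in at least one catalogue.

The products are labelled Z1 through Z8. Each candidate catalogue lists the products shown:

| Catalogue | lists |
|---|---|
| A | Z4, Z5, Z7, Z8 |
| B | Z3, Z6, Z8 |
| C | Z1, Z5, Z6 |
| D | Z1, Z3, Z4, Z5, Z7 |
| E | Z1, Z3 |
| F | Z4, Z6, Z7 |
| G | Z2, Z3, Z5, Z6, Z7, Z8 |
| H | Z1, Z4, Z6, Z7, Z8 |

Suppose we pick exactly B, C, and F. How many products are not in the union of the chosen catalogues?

Union of B, C, F = {Z1, Z3, Z4, Z5, Z6, Z7, Z8}.
Not covered: Z2 — 1 product.

1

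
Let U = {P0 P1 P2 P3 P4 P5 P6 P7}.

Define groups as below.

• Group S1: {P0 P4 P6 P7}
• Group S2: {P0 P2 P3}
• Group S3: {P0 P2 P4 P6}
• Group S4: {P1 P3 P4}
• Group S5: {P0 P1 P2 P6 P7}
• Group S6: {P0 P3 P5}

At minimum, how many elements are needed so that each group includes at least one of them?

2

Take H = {P3, P6}. Each listed group contains at least one of these, so H is a hitting set of size 2.
No single element lies in every group, so at least 2 are needed and 2 is optimal.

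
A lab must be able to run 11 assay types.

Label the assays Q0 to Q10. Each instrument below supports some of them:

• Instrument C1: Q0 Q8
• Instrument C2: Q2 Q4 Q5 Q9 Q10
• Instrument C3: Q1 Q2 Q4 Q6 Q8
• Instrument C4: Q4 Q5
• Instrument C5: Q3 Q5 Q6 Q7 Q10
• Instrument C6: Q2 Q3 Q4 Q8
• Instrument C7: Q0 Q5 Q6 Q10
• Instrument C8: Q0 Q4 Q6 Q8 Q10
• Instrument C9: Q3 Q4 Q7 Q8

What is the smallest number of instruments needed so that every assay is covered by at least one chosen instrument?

C2 and C3 and C7 and C9 together: C2 ∪ C3 ∪ C7 ∪ C9 = {Q0, Q1, Q2, Q3, Q4, Q5, Q6, Q7, Q8, Q9, Q10} — every assay is covered.
No 3 of the 9 instruments cover everything (all 84 combinations miss at least one assay), so 4 is optimal.

4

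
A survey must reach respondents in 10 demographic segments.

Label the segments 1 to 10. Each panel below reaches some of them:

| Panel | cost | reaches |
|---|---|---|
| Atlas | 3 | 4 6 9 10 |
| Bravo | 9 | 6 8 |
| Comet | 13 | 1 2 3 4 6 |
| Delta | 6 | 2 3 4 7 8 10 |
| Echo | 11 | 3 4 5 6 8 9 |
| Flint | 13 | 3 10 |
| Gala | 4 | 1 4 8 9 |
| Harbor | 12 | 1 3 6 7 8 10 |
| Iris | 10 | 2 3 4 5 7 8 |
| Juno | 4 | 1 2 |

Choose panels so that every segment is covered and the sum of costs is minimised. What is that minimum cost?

Atlas, Gala, Iris together cover every segment (Atlas ∪ Gala ∪ Iris = {1, 2, 3, 4, 5, 6, 7, 8, 9, 10}); total cost 3 + 4 + 10 = 17.
The greedy pick Atlas, Delta, Gala, Iris costs 23; no covering selection beats 17.

17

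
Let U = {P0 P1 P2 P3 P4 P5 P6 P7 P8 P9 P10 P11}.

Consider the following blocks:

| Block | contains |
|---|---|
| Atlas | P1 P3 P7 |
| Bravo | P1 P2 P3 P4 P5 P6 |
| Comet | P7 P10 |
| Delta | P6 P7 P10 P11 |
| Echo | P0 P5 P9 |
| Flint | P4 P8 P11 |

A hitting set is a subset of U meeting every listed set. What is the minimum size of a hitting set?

3

Take H = {P4, P7, P9}. Each listed block contains at least one of these, so H is a hitting set of size 3.
The blocks Atlas, Echo, Flint are pairwise disjoint, so any hitting set needs a separate item for each — at least 3. Hence 3 is optimal.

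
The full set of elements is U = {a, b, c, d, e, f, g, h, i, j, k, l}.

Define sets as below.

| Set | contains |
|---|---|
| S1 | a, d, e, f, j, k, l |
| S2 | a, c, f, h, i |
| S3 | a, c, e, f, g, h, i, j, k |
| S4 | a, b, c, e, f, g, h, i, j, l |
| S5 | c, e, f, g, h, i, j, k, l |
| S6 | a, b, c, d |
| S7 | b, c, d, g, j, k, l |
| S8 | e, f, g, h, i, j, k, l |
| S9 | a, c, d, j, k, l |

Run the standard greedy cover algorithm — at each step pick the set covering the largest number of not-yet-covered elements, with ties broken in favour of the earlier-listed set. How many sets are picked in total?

2

Greedy: pick S4 (covers 10 new) → pick S1 (covers 2 new). Total picks: 2.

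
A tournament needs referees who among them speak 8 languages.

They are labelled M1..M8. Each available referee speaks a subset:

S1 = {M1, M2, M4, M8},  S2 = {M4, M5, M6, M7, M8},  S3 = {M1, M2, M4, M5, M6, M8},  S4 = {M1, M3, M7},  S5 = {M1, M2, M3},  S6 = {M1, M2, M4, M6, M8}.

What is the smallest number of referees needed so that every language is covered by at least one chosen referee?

S2 and S5 together: S2 ∪ S5 = {M1, M2, M3, M4, M5, M6, M7, M8} — every language is covered.
No single referee has all 8 languages (the largest, S3, has 6), so 2 is optimal.

2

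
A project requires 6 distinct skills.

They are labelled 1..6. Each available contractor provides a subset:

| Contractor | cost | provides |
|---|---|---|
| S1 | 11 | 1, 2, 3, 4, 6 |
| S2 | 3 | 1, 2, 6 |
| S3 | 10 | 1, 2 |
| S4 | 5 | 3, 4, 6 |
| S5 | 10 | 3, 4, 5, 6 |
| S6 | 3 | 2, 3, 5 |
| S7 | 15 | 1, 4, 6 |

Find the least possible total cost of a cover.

11

S2, S4, S6 together cover every skill (S2 ∪ S4 ∪ S6 = {1, 2, 3, 4, 5, 6}); total cost 3 + 5 + 3 = 11.
No covering selection has total cost below 11.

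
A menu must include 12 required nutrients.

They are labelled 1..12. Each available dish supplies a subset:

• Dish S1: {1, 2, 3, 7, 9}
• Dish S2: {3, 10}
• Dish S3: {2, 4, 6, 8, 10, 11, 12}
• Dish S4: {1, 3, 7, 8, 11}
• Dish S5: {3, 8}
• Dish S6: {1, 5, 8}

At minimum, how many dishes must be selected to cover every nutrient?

3

Take {S1, S3, S6}. Their union is {1, 2, 3, 4, 5, 6, 7, 8, 9, 10, 11, 12}, which is all 12 nutrients.
Only S3 contains 4, so S3 is forced; the remaining 5 nutrients need at least 2 more dishes (each remaining dish adds at most 4) — so at least 3 dishes are needed, and 3 is optimal.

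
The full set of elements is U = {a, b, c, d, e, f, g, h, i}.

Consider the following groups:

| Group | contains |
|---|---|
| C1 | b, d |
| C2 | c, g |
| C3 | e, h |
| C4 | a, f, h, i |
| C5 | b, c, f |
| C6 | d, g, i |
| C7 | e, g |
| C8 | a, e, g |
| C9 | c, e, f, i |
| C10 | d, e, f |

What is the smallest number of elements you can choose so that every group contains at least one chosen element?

4

Take T = {c, d, e, h}. Each listed group contains at least one of these, so T is a hitting set of size 4.
No choice of 3 elements meets every group, so 4 is the minimum.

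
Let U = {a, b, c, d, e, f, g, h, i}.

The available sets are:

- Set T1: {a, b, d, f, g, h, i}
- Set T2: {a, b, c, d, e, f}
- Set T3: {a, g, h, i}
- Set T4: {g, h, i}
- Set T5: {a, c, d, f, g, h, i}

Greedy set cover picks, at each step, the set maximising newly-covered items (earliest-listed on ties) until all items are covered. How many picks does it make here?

2

Greedy: pick T1 (covers 7 new) → pick T2 (covers 2 new). Total picks: 2.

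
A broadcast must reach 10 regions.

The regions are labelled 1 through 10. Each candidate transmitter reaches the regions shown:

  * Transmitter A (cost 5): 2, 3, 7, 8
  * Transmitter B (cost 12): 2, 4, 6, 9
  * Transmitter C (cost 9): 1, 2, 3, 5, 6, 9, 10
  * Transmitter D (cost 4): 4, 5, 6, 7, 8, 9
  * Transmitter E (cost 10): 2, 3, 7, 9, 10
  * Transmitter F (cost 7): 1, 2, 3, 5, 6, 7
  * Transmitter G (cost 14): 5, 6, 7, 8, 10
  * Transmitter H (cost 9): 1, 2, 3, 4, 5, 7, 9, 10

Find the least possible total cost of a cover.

13

D, H together cover every region (D ∪ H = {1, 2, 3, 4, 5, 6, 7, 8, 9, 10}); total cost 4 + 9 = 13.
No covering selection has total cost below 13.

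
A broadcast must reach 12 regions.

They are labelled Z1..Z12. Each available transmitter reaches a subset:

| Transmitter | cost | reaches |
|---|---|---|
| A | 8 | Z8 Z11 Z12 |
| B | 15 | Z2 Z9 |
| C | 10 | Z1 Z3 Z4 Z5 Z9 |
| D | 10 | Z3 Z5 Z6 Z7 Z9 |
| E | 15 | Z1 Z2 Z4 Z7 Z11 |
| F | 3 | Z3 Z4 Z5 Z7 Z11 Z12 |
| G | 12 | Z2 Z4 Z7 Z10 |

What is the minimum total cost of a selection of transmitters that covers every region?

40

A, C, D, G together cover every region (A ∪ C ∪ D ∪ G = {Z1, Z2, Z3, Z4, Z5, Z6, Z7, Z8, Z9, Z10, Z11, Z12}); total cost 8 + 10 + 10 + 12 = 40.
The greedy pick F, C, G, A, D costs 43; no covering selection beats 40.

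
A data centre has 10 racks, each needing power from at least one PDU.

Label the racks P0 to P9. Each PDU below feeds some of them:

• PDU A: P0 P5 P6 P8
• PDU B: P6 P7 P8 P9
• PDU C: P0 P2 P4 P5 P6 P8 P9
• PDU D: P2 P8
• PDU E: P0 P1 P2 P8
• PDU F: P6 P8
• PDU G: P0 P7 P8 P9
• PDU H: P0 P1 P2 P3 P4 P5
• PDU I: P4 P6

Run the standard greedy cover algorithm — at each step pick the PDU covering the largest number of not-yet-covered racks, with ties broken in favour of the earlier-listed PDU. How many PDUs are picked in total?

3

Greedy: pick C (covers 7 new) → pick H (covers 2 new) → pick B (covers 1 new). Total picks: 3.
(The true minimum cover uses only 2 PDUs, so greedy is not optimal here.)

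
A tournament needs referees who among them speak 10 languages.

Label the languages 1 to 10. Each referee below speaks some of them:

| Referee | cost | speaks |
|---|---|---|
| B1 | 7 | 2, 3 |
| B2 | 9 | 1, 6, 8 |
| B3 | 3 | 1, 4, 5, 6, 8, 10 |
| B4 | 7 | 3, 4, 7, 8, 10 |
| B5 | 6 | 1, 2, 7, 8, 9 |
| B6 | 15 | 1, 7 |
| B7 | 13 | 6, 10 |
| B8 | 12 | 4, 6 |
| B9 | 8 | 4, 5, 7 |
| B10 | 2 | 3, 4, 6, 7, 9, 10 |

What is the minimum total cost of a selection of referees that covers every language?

B3, B5, B10 together cover every language (B3 ∪ B5 ∪ B10 = {1, 2, 3, 4, 5, 6, 7, 8, 9, 10}); total cost 3 + 6 + 2 = 11.
No covering selection has total cost below 11.

11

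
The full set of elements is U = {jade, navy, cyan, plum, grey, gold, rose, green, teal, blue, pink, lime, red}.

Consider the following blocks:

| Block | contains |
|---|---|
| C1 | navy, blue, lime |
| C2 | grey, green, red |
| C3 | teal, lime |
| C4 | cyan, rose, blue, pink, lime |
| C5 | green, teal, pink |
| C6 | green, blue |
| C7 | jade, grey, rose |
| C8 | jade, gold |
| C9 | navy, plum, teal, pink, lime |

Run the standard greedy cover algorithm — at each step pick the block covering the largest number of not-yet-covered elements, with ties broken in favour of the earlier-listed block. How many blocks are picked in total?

4

Greedy: pick C4 (covers 5 new) → pick C2 (covers 3 new) → pick C9 (covers 3 new) → pick C8 (covers 2 new). Total picks: 4.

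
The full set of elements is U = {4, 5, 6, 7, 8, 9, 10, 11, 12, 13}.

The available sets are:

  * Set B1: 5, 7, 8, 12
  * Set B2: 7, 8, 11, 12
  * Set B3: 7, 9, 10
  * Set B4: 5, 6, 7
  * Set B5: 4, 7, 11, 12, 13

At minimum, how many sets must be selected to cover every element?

4

Take {B2, B3, B4, B5}. Their union is {4, 5, 6, 7, 8, 9, 10, 11, 12, 13}, which is all 10 elements.
Only B5 contains 4, so B5 is forced; the remaining 5 elements need at least 3 more sets (each remaining set adds at most 2) — so at least 4 sets are needed, and 4 is optimal.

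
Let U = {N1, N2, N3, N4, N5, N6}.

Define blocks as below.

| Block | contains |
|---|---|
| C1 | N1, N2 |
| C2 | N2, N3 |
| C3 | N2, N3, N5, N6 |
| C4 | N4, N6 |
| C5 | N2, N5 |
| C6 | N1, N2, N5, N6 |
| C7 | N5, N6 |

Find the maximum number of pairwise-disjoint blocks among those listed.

2

C4, C5 are pairwise disjoint (C4={N4,N6}; C5={N2,N5}).
Every remaining block overlaps one of these, and no 3 of the listed blocks are pairwise disjoint, so 2 is the maximum.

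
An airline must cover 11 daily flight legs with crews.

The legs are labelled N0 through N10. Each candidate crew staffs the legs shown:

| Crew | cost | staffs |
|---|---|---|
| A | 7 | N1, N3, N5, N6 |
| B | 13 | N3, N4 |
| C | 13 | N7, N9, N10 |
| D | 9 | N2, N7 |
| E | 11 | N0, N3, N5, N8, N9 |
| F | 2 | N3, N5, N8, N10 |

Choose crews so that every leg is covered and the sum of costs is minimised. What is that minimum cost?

A, B, D, E, F together cover every leg (A ∪ B ∪ D ∪ E ∪ F = {N0, N1, N2, N3, N4, N5, N6, N7, N8, N9, N10}); total cost 7 + 13 + 9 + 11 + 2 = 42.
No covering selection has total cost below 42.

42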